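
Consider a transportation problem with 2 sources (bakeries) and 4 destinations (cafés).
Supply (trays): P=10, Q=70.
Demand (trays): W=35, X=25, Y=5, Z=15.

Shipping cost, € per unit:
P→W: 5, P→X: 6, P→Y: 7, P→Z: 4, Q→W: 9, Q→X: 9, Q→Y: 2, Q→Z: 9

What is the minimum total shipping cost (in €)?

An optimal shipping plan:
  P→Z: 10 trays
  Q→W: 35 trays
  Q→X: 25 trays
  Q→Y: 5 trays
  Q→Z: 5 trays
Total cost = €635.
(Supply check: P ships 10; Q ships 70.)

635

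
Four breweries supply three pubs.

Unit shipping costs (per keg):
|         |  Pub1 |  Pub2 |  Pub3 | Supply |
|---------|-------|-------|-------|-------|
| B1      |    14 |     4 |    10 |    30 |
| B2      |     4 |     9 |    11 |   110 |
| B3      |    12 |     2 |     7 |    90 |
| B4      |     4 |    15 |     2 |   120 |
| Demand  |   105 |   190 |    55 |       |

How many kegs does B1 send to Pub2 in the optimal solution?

30

The minimum-cost plan:
  B1–Pub2: 30 × 4 = 120
  B2–Pub1: 40 × 4 = 160
  B2–Pub2: 70 × 9 = 630
  B3–Pub2: 90 × 2 = 180
  B4–Pub1: 65 × 4 = 260
  B4–Pub3: 55 × 2 = 110
Total cost = 1460.
So B1→Pub2 carries 30 kegs.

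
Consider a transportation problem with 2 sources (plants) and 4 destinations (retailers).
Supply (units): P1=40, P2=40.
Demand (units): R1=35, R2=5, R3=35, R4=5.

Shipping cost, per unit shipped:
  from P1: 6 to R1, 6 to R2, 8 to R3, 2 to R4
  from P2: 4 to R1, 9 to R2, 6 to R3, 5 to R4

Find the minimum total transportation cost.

An optimal shipping plan:
  P1 to R1: 30 × 6 = 180
  P1 to R2: 5 × 6 = 30
  P1 to R4: 5 × 2 = 10
  P2 to R1: 5 × 4 = 20
  P2 to R3: 35 × 6 = 210
Total = 180 + 30 + 10 + 20 + 210 = 450.
(Supply check: P1 ships 40; P2 ships 40.)

450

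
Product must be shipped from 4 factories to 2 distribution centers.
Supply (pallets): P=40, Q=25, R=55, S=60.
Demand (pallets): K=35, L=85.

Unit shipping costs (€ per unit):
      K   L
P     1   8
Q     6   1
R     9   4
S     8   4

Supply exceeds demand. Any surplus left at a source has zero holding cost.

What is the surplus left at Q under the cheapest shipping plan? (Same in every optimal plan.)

An optimal plan:
  P->K: 35 × €1 = €35
  Q->L: 25 × €1 = €25
  R->L: 55 × €4 = €220
  S->L: 5 × €4 = €20
Total cost = €300.
Q ships 25 of its 25, leaving 0.

0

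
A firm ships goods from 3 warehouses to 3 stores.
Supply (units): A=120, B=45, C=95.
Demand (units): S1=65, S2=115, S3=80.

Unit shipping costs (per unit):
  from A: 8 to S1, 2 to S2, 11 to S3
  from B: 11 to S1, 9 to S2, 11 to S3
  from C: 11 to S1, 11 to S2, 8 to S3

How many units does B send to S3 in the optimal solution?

Solving gives:
  A–S1: 5 × 8 = 40
  A–S2: 115 × 2 = 230
  B–S1: 45 × 11 = 495
  C–S1: 15 × 11 = 165
  C–S3: 80 × 8 = 640
Total cost = 1570.
The route B→S3 is not used.

0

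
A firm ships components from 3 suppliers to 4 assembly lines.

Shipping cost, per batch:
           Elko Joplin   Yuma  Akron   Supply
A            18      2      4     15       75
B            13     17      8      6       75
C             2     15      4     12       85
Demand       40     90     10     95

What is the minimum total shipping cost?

1185

Optimal allocation:
  A to Joplin: 75 × 2 = 150
  B to Akron: 75 × 6 = 450
  C to Elko: 40 × 2 = 80
  C to Joplin: 15 × 15 = 225
  C to Yuma: 10 × 4 = 40
  C to Akron: 20 × 12 = 240
Total = 150 + 450 + 80 + 225 + 40 + 240 = 1185.
(Supply check: A ships 75; B ships 75; C ships 85.)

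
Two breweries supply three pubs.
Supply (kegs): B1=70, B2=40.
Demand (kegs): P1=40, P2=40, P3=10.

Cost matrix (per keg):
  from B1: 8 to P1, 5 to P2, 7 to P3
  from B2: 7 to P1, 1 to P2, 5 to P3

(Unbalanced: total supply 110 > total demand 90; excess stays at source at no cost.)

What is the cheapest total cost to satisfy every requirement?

Optimal allocation:
  B1–P1: 40 × 8 = 320
  B1–P3: 10 × 7 = 70
  B2–P2: 40 × 1 = 40
Total = 320 + 70 + 40 = 430.
(Supply check: B1 ships 50; B2 ships 40.)

430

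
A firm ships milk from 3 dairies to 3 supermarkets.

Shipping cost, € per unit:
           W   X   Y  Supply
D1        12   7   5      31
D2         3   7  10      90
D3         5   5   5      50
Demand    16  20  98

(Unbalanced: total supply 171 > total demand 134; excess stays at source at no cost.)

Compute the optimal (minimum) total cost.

763

One minimum-cost allocation:
  D1->Y: 31 × €5 = €155
  D2->W: 16 × €3 = €48
  D2->X: 20 × €7 = €140
  D2->Y: 17 × €10 = €170
  D3->Y: 50 × €5 = €250
Total = 155 + 48 + 140 + 170 + 250 = €763.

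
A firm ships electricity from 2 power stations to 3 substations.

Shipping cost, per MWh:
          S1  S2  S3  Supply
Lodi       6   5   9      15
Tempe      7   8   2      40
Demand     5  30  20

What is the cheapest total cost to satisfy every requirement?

A cheapest plan:
  Lodi->S2: 15 × 5 = 75
  Tempe->S1: 5 × 7 = 35
  Tempe->S2: 15 × 8 = 120
  Tempe->S3: 20 × 2 = 40
Total = 75 + 35 + 120 + 40 = 270.

270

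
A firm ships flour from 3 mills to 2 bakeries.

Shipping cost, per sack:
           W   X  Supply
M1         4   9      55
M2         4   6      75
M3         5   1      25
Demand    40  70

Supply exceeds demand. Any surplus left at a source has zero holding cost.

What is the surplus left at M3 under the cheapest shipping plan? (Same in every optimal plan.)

An optimal plan:
  M1->W: 10 × 4 = 40
  M2->W: 30 × 4 = 120
  M2->X: 45 × 6 = 270
  M3->X: 25 × 1 = 25
Total cost = 455.
M3 ships 25 of its 25, leaving 0.

0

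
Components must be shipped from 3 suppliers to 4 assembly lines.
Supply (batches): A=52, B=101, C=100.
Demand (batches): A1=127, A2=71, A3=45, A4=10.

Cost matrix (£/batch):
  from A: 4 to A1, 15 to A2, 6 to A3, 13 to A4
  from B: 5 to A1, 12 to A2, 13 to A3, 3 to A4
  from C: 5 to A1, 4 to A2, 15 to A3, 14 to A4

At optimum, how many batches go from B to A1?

The minimum-cost plan:
  A→A1: 7 × £4 = £28
  A→A3: 45 × £6 = £270
  B→A1: 91 × £5 = £455
  B→A4: 10 × £3 = £30
  C→A1: 29 × £5 = £145
  C→A2: 71 × £4 = £284
Total cost = £1212.
So B→A1 carries 91 batches.

91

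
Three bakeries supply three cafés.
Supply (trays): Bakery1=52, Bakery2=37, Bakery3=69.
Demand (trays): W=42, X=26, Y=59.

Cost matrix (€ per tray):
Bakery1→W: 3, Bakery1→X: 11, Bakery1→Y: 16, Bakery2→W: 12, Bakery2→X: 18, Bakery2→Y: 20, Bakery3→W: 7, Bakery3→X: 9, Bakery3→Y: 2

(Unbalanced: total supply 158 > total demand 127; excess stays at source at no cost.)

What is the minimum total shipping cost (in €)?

552

Optimal allocation:
  Bakery1→W: 42 × €3 = €126
  Bakery1→X: 10 × €11 = €110
  Bakery2→X: 6 × €18 = €108
  Bakery3→X: 10 × €9 = €90
  Bakery3→Y: 59 × €2 = €118
Total = 126 + 110 + 108 + 90 + 118 = €552.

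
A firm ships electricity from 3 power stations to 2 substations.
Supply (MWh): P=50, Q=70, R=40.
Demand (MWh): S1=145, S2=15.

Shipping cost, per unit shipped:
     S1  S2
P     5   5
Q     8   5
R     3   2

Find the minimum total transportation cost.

One minimum-cost allocation:
  P→S1: 50 × 5 = 250
  Q→S1: 55 × 8 = 440
  Q→S2: 15 × 5 = 75
  R→S1: 40 × 3 = 120
Total = 250 + 440 + 75 + 120 = 885.

885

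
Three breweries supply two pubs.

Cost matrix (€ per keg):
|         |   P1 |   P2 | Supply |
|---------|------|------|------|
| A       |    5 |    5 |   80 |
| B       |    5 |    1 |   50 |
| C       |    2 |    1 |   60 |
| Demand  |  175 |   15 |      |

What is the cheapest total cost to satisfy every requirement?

710

One minimum-cost allocation:
  A to P1: 80 × €5 = €400
  B to P1: 35 × €5 = €175
  B to P2: 15 × €1 = €15
  C to P1: 60 × €2 = €120
Total = 400 + 175 + 15 + 120 = €710.
(Supply check: A ships 80; B ships 50; C ships 60.)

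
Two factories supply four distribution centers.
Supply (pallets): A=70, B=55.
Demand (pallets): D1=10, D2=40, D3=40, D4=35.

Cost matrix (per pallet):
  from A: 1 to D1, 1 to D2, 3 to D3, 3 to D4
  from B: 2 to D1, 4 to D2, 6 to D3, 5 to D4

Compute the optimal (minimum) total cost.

385

One minimum-cost allocation:
  A–D2: 40 × 1 = 40
  A–D3: 30 × 3 = 90
  B–D1: 10 × 2 = 20
  B–D3: 10 × 6 = 60
  B–D4: 35 × 5 = 175
Total = 40 + 90 + 20 + 60 + 175 = 385.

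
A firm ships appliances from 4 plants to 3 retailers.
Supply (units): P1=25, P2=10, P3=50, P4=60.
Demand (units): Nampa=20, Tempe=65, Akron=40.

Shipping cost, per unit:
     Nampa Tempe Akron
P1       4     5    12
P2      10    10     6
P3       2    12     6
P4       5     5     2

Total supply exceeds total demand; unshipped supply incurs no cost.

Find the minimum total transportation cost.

525

Optimal allocation:
  P1 to Tempe: 25 × 5 = 125
  P3 to Nampa: 20 × 2 = 40
  P3 to Akron: 20 × 6 = 120
  P4 to Tempe: 40 × 5 = 200
  P4 to Akron: 20 × 2 = 40
Total = 125 + 40 + 120 + 200 + 40 = 525.
(Supply check: P1 ships 25; P2 ships 0; P3 ships 40; P4 ships 60.)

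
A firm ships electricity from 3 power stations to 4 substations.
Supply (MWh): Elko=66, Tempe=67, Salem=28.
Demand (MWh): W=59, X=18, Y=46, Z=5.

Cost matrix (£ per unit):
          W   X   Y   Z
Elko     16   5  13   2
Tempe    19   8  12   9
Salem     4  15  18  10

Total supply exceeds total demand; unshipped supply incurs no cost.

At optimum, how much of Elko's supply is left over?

12

An optimal plan:
  Elko–W: 31 MWh
  Elko–X: 18 MWh
  Elko–Z: 5 MWh
  Tempe–Y: 46 MWh
  Salem–W: 28 MWh
Total cost = £1260.
Elko ships 54 of its 66, leaving 12.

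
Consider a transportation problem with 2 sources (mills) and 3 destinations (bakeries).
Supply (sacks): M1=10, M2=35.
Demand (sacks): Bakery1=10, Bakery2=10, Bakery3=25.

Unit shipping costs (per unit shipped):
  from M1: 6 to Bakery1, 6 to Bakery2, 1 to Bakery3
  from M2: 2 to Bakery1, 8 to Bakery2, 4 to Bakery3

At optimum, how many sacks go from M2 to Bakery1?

The minimum-cost plan:
  M1–Bakery3: 10 sacks
  M2–Bakery1: 10 sacks
  M2–Bakery2: 10 sacks
  M2–Bakery3: 15 sacks
Total cost = 170.
So M2→Bakery1 carries 10 sacks.

10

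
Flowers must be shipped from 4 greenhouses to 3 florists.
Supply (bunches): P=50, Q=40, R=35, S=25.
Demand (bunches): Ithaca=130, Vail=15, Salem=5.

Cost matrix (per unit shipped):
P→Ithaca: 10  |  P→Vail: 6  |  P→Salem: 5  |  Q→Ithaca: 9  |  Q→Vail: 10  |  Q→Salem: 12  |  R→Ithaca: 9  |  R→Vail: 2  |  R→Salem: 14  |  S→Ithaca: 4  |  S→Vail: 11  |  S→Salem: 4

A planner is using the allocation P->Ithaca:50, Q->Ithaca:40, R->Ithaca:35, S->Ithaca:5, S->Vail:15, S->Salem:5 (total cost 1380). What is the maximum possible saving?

Current plan cost = 50·10 + 40·9 + 35·9 + 5·4 + 15·11 + 5·4 = 1380.
Optimal plan:
  P->Ithaca: 45 × 10 = 450
  P->Salem: 5 × 5 = 25
  Q->Ithaca: 40 × 9 = 360
  R->Ithaca: 20 × 9 = 180
  R->Vail: 15 × 2 = 30
  S->Ithaca: 25 × 4 = 100
Optimal cost = 1145.
Saving = 1380 − 1145 = 235.

235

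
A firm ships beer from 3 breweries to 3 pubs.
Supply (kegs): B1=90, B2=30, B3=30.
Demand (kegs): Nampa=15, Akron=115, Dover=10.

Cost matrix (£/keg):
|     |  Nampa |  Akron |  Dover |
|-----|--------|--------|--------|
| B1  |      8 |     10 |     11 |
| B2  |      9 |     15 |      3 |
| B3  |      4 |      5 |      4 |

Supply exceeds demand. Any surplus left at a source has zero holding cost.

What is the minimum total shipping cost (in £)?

1160

Optimal allocation:
  B1–Nampa: 5 × £8 = £40
  B1–Akron: 85 × £10 = £850
  B2–Nampa: 10 × £9 = £90
  B2–Dover: 10 × £3 = £30
  B3–Akron: 30 × £5 = £150
Total = 40 + 850 + 90 + 30 + 150 = £1160.
(Supply check: B1 ships 90; B2 ships 20; B3 ships 30.)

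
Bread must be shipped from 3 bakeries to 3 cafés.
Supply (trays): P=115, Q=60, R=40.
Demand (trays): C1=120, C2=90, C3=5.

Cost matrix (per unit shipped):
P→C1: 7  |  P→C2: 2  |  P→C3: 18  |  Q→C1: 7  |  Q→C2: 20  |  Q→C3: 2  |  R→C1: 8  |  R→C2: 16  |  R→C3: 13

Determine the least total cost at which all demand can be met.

Optimal allocation:
  P→C1: 25 trays
  P→C2: 90 trays
  Q→C1: 55 trays
  Q→C3: 5 trays
  R→C1: 40 trays
Total cost = 1070.
(Supply check: P ships 115; Q ships 60; R ships 40.)

1070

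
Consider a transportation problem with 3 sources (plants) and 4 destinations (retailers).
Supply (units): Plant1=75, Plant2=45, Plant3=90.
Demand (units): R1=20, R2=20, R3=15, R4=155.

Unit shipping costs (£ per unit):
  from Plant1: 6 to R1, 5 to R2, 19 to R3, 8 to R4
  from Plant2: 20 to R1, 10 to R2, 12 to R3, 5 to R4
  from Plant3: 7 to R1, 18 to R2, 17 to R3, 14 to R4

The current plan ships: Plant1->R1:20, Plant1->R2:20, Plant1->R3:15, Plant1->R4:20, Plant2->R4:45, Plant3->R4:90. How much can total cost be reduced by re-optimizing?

Current plan cost = 20·6 + 20·5 + 15·19 + 20·8 + 45·5 + 90·14 = £2150.
Optimal plan:
  Plant1→R2: 20 × £5 = £100
  Plant1→R4: 55 × £8 = £440
  Plant2→R4: 45 × £5 = £225
  Plant3→R1: 20 × £7 = £140
  Plant3→R3: 15 × £17 = £255
  Plant3→R4: 55 × £14 = £770
Optimal cost = £1930.
Saving = 2150 − 1930 = £220.

220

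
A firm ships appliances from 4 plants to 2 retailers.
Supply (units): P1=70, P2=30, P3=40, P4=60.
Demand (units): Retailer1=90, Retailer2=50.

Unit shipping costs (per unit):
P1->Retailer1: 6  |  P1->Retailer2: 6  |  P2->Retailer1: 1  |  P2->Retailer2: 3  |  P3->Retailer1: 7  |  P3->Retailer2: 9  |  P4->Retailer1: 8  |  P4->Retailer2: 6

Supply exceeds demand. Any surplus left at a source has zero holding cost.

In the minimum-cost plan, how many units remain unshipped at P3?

An optimal plan:
  P1→Retailer1: 60 units
  P1→Retailer2: 10 units
  P2→Retailer1: 30 units
  P4→Retailer2: 40 units
Total cost = 690.
P3 ships 0 of its 40, leaving 40.

40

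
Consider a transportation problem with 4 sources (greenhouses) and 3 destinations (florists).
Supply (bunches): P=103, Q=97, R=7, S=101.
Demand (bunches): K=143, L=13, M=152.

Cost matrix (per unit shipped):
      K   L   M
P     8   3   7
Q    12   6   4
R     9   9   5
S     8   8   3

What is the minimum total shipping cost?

One minimum-cost allocation:
  P to K: 90 × 8 = 720
  P to L: 13 × 3 = 39
  Q to M: 97 × 4 = 388
  R to K: 7 × 9 = 63
  S to K: 46 × 8 = 368
  S to M: 55 × 3 = 165
Total = 720 + 39 + 388 + 63 + 368 + 165 = 1743.
(Supply check: P ships 103; Q ships 97; R ships 7; S ships 101.)

1743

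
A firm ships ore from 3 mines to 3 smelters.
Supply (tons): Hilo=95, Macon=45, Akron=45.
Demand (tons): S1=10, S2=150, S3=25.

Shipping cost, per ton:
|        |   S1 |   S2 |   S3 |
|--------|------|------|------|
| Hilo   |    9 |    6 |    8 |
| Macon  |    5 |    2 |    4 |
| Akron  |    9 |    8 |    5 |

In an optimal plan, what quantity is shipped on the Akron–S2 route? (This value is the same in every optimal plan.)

Solving gives:
  Hilo–S2: 95 tons
  Macon–S2: 45 tons
  Akron–S1: 10 tons
  Akron–S2: 10 tons
  Akron–S3: 25 tons
Total cost = 955.
So Akron→S2 carries 10 tons.

10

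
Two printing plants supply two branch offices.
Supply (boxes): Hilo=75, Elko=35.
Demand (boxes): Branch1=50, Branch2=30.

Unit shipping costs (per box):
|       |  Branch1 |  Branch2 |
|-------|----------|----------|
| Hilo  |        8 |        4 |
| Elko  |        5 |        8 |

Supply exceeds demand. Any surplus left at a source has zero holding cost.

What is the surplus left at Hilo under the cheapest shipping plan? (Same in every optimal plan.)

30

An optimal plan:
  Hilo–Branch1: 15 × 8 = 120
  Hilo–Branch2: 30 × 4 = 120
  Elko–Branch1: 35 × 5 = 175
Total cost = 415.
Hilo ships 45 of its 75, leaving 30.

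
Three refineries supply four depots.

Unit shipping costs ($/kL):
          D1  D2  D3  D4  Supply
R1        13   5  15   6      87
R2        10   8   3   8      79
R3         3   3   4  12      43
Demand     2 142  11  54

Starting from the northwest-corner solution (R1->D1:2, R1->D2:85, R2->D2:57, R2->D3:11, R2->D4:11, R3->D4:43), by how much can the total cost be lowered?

403

Current plan cost = 2·13 + 85·5 + 57·8 + 11·3 + 11·8 + 43·12 = $1544.
Optimal plan:
  R1 to D2: 87 kL
  R2 to D2: 14 kL
  R2 to D3: 11 kL
  R2 to D4: 54 kL
  R3 to D1: 2 kL
  R3 to D2: 41 kL
Optimal cost = $1141.
Saving = 1544 − 1141 = $403.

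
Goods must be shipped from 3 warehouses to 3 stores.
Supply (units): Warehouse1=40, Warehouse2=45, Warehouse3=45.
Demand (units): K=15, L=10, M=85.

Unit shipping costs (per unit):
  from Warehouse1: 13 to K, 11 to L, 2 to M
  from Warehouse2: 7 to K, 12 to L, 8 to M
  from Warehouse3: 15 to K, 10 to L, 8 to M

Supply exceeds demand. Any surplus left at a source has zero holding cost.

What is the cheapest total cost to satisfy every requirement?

An optimal shipping plan:
  Warehouse1->M: 40 units
  Warehouse2->K: 15 units
  Warehouse2->M: 30 units
  Warehouse3->L: 10 units
  Warehouse3->M: 15 units
Total cost = 645.
(Supply check: Warehouse1 ships 40; Warehouse2 ships 45; Warehouse3 ships 25.)

645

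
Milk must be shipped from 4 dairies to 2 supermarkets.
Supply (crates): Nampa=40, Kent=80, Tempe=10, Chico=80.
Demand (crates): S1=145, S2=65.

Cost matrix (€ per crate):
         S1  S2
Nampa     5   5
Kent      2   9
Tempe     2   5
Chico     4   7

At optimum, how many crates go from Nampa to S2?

Optimal shipments:
  Nampa to S2: 40 × €5 = €200
  Kent to S1: 80 × €2 = €160
  Tempe to S1: 10 × €2 = €20
  Chico to S1: 55 × €4 = €220
  Chico to S2: 25 × €7 = €175
Total cost = €775.
So Nampa→S2 carries 40 crates.

40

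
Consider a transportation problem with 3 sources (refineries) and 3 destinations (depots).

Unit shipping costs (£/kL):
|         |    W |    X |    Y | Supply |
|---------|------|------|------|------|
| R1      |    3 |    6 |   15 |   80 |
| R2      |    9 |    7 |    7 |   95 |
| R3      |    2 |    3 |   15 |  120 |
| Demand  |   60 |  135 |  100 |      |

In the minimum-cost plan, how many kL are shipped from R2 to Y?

95

Optimal shipments:
  R1 to W: 60 kL
  R1 to X: 15 kL
  R1 to Y: 5 kL
  R2 to Y: 95 kL
  R3 to X: 120 kL
Total cost = £1370.
So R2→Y carries 95 kL.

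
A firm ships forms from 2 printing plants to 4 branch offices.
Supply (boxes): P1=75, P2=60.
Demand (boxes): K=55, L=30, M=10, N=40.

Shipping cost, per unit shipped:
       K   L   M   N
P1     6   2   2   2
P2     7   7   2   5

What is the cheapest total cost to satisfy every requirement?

540

A cheapest plan:
  P1 to K: 5 × 6 = 30
  P1 to L: 30 × 2 = 60
  P1 to N: 40 × 2 = 80
  P2 to K: 50 × 7 = 350
  P2 to M: 10 × 2 = 20
Total = 30 + 60 + 80 + 350 + 20 = 540.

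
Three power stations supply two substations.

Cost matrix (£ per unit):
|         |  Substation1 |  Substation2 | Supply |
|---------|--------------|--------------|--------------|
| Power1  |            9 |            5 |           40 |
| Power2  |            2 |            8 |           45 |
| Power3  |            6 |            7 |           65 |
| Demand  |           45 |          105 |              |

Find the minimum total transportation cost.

745

A cheapest plan:
  Power1→Substation2: 40 × £5 = £200
  Power2→Substation1: 45 × £2 = £90
  Power3→Substation2: 65 × £7 = £455
Total = 200 + 90 + 455 = £745.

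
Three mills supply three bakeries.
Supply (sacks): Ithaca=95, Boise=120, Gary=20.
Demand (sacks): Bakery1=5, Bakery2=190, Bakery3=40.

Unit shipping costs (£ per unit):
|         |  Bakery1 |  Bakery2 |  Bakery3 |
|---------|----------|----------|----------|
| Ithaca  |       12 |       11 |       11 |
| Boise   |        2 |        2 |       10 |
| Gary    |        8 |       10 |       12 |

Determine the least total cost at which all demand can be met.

1475

An optimal shipping plan:
  Ithaca–Bakery2: 55 × £11 = £605
  Ithaca–Bakery3: 40 × £11 = £440
  Boise–Bakery2: 120 × £2 = £240
  Gary–Bakery1: 5 × £8 = £40
  Gary–Bakery2: 15 × £10 = £150
Total = 605 + 440 + 240 + 40 + 150 = £1475.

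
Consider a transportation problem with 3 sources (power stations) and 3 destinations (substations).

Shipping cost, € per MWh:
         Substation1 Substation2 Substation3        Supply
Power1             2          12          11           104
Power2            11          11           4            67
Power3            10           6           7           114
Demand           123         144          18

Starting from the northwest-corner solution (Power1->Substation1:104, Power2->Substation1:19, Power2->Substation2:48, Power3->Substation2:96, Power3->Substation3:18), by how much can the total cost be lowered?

144

Current plan cost = 104·2 + 19·11 + 48·11 + 96·6 + 18·7 = €1647.
Optimal plan:
  Power1–Substation1: 104 × €2 = €208
  Power2–Substation1: 19 × €11 = €209
  Power2–Substation2: 30 × €11 = €330
  Power2–Substation3: 18 × €4 = €72
  Power3–Substation2: 114 × €6 = €684
Optimal cost = €1503.
Saving = 1647 − 1503 = €144.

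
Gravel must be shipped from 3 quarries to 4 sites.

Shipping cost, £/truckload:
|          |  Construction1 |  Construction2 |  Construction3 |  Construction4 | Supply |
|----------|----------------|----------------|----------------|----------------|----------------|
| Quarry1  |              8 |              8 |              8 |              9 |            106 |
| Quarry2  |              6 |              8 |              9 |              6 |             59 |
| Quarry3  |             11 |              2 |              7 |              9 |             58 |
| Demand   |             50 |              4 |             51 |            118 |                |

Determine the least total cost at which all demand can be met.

1650

A cheapest plan:
  Quarry1->Construction1: 50 × £8 = £400
  Quarry1->Construction4: 56 × £9 = £504
  Quarry2->Construction4: 59 × £6 = £354
  Quarry3->Construction2: 4 × £2 = £8
  Quarry3->Construction3: 51 × £7 = £357
  Quarry3->Construction4: 3 × £9 = £27
Total = 400 + 504 + 354 + 8 + 357 + 27 = £1650.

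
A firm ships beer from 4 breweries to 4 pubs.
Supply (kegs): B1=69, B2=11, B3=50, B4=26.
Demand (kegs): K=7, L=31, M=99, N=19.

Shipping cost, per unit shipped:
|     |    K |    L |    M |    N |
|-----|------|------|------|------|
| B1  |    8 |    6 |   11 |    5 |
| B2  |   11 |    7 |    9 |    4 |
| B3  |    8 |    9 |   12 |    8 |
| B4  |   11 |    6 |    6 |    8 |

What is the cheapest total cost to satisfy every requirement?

1317

One minimum-cost allocation:
  B1->L: 31 × 6 = 186
  B1->M: 19 × 11 = 209
  B1->N: 19 × 5 = 95
  B2->M: 11 × 9 = 99
  B3->K: 7 × 8 = 56
  B3->M: 43 × 12 = 516
  B4->M: 26 × 6 = 156
Total = 186 + 209 + 95 + 99 + 56 + 516 + 156 = 1317.
(Supply check: B1 ships 69; B2 ships 11; B3 ships 50; B4 ships 26.)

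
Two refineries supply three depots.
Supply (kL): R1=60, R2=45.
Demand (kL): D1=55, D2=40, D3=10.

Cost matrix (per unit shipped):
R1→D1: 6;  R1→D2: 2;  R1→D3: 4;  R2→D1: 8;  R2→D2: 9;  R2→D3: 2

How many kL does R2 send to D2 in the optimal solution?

0

Optimal shipments:
  R1->D1: 20 × 6 = 120
  R1->D2: 40 × 2 = 80
  R2->D1: 35 × 8 = 280
  R2->D3: 10 × 2 = 20
Total cost = 500.
The route R2→D2 is not used.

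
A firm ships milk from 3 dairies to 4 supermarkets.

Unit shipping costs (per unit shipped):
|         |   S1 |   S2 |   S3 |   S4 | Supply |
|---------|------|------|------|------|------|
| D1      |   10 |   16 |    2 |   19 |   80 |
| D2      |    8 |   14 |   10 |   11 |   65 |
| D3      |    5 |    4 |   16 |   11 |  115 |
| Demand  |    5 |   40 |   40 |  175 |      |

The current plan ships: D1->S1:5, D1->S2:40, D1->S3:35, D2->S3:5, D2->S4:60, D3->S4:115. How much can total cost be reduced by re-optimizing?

240

Current plan cost = 5·10 + 40·16 + 35·2 + 5·10 + 60·11 + 115·11 = 2735.
Optimal plan:
  D1–S1: 5 × 10 = 50
  D1–S3: 40 × 2 = 80
  D1–S4: 35 × 19 = 665
  D2–S4: 65 × 11 = 715
  D3–S2: 40 × 4 = 160
  D3–S4: 75 × 11 = 825
Optimal cost = 2495.
Saving = 2735 − 2495 = 240.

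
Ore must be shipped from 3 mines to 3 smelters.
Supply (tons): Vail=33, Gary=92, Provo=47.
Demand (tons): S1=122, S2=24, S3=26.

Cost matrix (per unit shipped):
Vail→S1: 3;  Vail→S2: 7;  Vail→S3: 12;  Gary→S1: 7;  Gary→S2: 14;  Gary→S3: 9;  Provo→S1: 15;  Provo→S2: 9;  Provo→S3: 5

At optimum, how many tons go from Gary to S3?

0

Optimal shipments:
  Vail–S1: 30 tons
  Vail–S2: 3 tons
  Gary–S1: 92 tons
  Provo–S2: 21 tons
  Provo–S3: 26 tons
Total cost = 1074.
The route Gary→S3 is not used.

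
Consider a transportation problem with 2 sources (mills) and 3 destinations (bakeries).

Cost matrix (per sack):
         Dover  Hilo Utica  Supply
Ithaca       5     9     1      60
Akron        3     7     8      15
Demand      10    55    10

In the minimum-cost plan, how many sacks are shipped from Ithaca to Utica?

10

The minimum-cost plan:
  Ithaca→Dover: 10 × 5 = 50
  Ithaca→Hilo: 40 × 9 = 360
  Ithaca→Utica: 10 × 1 = 10
  Akron→Hilo: 15 × 7 = 105
Total cost = 525.
So Ithaca→Utica carries 10 sacks.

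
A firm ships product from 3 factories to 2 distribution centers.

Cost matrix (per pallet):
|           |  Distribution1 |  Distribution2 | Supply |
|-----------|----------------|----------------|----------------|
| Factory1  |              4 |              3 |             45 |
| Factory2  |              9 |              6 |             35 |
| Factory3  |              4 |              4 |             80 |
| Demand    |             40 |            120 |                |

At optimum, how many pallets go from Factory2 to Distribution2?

The minimum-cost plan:
  Factory1->Distribution2: 45 pallets
  Factory2->Distribution2: 35 pallets
  Factory3->Distribution1: 40 pallets
  Factory3->Distribution2: 40 pallets
Total cost = 665.
So Factory2→Distribution2 carries 35 pallets.

35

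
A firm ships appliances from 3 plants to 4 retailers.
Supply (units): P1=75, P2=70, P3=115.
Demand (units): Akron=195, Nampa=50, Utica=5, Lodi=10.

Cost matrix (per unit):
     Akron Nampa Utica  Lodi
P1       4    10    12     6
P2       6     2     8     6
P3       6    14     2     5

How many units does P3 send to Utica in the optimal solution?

5

Solving gives:
  P1–Akron: 75 units
  P2–Akron: 20 units
  P2–Nampa: 50 units
  P3–Akron: 100 units
  P3–Utica: 5 units
  P3–Lodi: 10 units
Total cost = 1180.
So P3→Utica carries 5 units.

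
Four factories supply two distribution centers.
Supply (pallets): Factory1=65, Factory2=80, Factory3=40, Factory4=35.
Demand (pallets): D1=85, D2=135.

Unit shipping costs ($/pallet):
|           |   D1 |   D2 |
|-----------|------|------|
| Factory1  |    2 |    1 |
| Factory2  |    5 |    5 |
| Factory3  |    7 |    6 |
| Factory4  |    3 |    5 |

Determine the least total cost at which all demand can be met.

An optimal shipping plan:
  Factory1 to D2: 65 × $1 = $65
  Factory2 to D1: 50 × $5 = $250
  Factory2 to D2: 30 × $5 = $150
  Factory3 to D2: 40 × $6 = $240
  Factory4 to D1: 35 × $3 = $105
Total = 65 + 250 + 150 + 240 + 105 = $810.

810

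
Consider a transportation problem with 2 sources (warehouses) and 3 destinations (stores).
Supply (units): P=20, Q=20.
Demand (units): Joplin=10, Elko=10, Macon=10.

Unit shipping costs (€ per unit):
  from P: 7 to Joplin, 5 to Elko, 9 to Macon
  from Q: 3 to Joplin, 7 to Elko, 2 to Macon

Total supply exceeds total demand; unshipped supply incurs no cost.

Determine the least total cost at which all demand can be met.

One minimum-cost allocation:
  P→Elko: 10 units
  Q→Joplin: 10 units
  Q→Macon: 10 units
Total cost = €100.
(Supply check: P ships 10; Q ships 20.)

100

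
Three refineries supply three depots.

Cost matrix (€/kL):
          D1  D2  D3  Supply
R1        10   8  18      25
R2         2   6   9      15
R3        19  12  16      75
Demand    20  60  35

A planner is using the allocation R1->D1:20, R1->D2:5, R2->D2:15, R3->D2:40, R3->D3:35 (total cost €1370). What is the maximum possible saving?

Current plan cost = 20·10 + 5·8 + 15·6 + 40·12 + 35·16 = €1370.
Optimal plan:
  R1→D1: 5 × €10 = €50
  R1→D2: 20 × €8 = €160
  R2→D1: 15 × €2 = €30
  R3→D2: 40 × €12 = €480
  R3→D3: 35 × €16 = €560
Optimal cost = €1280.
Saving = 1370 − 1280 = €90.

90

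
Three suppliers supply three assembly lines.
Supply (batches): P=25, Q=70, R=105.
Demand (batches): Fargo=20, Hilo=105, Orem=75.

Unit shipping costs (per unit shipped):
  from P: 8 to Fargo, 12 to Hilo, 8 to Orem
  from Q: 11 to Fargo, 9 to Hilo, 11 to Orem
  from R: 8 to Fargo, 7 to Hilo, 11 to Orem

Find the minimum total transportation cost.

1685

Optimal allocation:
  P->Orem: 25 × 8 = 200
  Q->Hilo: 20 × 9 = 180
  Q->Orem: 50 × 11 = 550
  R->Fargo: 20 × 8 = 160
  R->Hilo: 85 × 7 = 595
Total = 200 + 180 + 550 + 160 + 595 = 1685.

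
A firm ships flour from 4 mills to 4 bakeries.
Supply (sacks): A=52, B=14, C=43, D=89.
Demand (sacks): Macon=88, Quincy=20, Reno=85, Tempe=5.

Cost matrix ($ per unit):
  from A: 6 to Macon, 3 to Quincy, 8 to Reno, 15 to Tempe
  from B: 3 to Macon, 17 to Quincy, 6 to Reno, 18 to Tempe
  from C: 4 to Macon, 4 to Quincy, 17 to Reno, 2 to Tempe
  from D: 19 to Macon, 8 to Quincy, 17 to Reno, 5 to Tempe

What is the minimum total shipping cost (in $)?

One minimum-cost allocation:
  A to Macon: 31 × $6 = $186
  A to Reno: 21 × $8 = $168
  B to Macon: 14 × $3 = $42
  C to Macon: 43 × $4 = $172
  D to Quincy: 20 × $8 = $160
  D to Reno: 64 × $17 = $1088
  D to Tempe: 5 × $5 = $25
Total = 186 + 168 + 42 + 172 + 160 + 1088 + 25 = $1841.
(Supply check: A ships 52; B ships 14; C ships 43; D ships 89.)

1841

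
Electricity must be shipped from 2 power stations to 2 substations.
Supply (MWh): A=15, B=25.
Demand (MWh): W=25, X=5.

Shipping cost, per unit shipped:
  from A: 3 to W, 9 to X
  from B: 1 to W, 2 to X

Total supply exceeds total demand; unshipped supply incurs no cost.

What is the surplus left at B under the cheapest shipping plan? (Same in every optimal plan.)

An optimal plan:
  A to W: 5 MWh
  B to W: 20 MWh
  B to X: 5 MWh
Total cost = 45.
B ships 25 of its 25, leaving 0.

0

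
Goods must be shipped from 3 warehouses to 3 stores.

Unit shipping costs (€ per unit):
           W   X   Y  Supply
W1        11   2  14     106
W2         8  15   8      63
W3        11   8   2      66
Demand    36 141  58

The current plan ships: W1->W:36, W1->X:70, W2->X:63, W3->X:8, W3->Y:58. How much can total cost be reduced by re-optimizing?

603

Current plan cost = 36·11 + 70·2 + 63·15 + 8·8 + 58·2 = €1661.
Optimal plan:
  W1->X: 106 × €2 = €212
  W2->W: 36 × €8 = €288
  W2->Y: 27 × €8 = €216
  W3->X: 35 × €8 = €280
  W3->Y: 31 × €2 = €62
Optimal cost = €1058.
Saving = 1661 − 1058 = €603.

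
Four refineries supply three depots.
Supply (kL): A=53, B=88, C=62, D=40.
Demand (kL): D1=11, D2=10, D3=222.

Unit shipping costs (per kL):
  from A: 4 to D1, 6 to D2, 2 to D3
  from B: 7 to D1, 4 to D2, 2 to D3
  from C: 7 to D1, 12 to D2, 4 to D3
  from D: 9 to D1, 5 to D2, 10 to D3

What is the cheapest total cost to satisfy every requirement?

One minimum-cost allocation:
  A->D3: 53 × 2 = 106
  B->D3: 88 × 2 = 176
  C->D3: 62 × 4 = 248
  D->D1: 11 × 9 = 99
  D->D2: 10 × 5 = 50
  D->D3: 19 × 10 = 190
Total = 106 + 176 + 248 + 99 + 50 + 190 = 869.

869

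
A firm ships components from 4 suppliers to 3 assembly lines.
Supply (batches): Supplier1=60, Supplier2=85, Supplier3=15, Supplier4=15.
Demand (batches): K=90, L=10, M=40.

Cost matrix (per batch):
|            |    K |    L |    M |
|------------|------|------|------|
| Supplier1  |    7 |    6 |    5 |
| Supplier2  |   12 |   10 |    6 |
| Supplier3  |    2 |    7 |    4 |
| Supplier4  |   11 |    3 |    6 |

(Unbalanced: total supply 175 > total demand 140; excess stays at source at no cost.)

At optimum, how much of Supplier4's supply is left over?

Minimum-cost shipments:
  Supplier1–K: 60 × 7 = 420
  Supplier2–K: 10 × 12 = 120
  Supplier2–M: 40 × 6 = 240
  Supplier3–K: 15 × 2 = 30
  Supplier4–K: 5 × 11 = 55
  Supplier4–L: 10 × 3 = 30
Total cost = 895.
Supplier4 ships 15 of its 15, leaving 0.

0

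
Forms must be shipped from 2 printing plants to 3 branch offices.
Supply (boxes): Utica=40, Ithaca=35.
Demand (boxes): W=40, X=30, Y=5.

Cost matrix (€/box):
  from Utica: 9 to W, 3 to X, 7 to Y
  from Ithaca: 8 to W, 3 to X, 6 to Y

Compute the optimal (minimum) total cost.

450

A cheapest plan:
  Utica to W: 5 boxes
  Utica to X: 30 boxes
  Utica to Y: 5 boxes
  Ithaca to W: 35 boxes
Total cost = €450.
(Supply check: Utica ships 40; Ithaca ships 35.)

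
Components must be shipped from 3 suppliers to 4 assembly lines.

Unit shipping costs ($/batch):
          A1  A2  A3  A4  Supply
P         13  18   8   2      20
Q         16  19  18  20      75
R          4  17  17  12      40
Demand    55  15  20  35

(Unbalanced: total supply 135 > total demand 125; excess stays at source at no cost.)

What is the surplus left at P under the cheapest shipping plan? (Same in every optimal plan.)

An optimal plan:
  P→A4: 20 × $2 = $40
  Q→A1: 15 × $16 = $240
  Q→A2: 15 × $19 = $285
  Q→A3: 20 × $18 = $360
  Q→A4: 15 × $20 = $300
  R→A1: 40 × $4 = $160
Total cost = $1385.
P ships 20 of its 20, leaving 0.

0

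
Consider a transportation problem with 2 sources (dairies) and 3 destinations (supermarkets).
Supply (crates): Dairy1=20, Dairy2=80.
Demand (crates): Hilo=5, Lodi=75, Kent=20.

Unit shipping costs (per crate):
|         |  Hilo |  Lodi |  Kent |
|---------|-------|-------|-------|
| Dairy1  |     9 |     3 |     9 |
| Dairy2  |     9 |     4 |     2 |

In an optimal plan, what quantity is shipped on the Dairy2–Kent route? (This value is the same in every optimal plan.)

Optimal shipments:
  Dairy1→Lodi: 20 × 3 = 60
  Dairy2→Hilo: 5 × 9 = 45
  Dairy2→Lodi: 55 × 4 = 220
  Dairy2→Kent: 20 × 2 = 40
Total cost = 365.
So Dairy2→Kent carries 20 crates.

20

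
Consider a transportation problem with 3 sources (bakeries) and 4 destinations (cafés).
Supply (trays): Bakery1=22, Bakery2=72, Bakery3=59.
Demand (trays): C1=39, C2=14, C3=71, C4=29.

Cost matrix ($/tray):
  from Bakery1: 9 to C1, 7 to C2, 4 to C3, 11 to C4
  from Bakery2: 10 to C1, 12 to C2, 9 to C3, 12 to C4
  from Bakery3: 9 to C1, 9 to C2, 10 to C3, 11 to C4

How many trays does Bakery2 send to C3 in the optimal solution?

The minimum-cost plan:
  Bakery1 to C3: 22 × $4 = $88
  Bakery2 to C3: 49 × $9 = $441
  Bakery2 to C4: 23 × $12 = $276
  Bakery3 to C1: 39 × $9 = $351
  Bakery3 to C2: 14 × $9 = $126
  Bakery3 to C4: 6 × $11 = $66
Total cost = $1348.
So Bakery2→C3 carries 49 trays.

49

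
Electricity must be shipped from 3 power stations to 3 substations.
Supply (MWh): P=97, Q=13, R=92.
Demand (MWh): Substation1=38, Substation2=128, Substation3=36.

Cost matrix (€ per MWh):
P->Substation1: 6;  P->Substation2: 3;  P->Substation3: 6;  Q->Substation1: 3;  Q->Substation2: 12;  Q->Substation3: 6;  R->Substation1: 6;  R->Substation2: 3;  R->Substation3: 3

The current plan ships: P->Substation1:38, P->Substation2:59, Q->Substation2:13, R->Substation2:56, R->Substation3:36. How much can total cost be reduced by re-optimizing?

Current plan cost = 38·6 + 59·3 + 13·12 + 56·3 + 36·3 = €837.
Optimal plan:
  P to Substation2: 97 × €3 = €291
  Q to Substation1: 13 × €3 = €39
  R to Substation1: 25 × €6 = €150
  R to Substation2: 31 × €3 = €93
  R to Substation3: 36 × €3 = €108
Optimal cost = €681.
Saving = 837 − 681 = €156.

156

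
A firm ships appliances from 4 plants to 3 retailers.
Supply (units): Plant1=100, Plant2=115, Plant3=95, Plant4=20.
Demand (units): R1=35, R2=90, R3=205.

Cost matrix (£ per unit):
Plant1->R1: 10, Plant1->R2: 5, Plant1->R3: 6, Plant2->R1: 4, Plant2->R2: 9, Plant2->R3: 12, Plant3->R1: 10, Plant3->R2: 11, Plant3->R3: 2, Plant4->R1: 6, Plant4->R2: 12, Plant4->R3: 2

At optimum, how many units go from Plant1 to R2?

Solving gives:
  Plant1–R2: 10 units
  Plant1–R3: 90 units
  Plant2–R1: 35 units
  Plant2–R2: 80 units
  Plant3–R3: 95 units
  Plant4–R3: 20 units
Total cost = £1680.
So Plant1→R2 carries 10 units.

10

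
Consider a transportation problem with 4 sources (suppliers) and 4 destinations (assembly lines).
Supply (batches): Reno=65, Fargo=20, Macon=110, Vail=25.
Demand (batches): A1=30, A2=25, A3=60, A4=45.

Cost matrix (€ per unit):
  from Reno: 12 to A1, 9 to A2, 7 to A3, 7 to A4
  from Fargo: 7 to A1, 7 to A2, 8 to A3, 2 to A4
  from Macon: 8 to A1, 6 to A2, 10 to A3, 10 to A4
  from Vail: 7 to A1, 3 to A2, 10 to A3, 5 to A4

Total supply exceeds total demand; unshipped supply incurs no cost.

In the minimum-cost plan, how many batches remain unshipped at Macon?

An optimal plan:
  Reno to A3: 60 × €7 = €420
  Reno to A4: 5 × €7 = €35
  Fargo to A4: 20 × €2 = €40
  Macon to A1: 30 × €8 = €240
  Macon to A2: 20 × €6 = €120
  Vail to A2: 5 × €3 = €15
  Vail to A4: 20 × €5 = €100
Total cost = €970.
Macon ships 50 of its 110, leaving 60.

60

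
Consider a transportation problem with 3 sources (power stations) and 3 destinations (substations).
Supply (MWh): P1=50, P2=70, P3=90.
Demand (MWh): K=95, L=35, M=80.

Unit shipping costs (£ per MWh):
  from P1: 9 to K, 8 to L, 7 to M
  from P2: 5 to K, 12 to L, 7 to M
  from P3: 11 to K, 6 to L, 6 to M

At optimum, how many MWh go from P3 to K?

0

Optimal shipments:
  P1 to K: 25 × £9 = £225
  P1 to M: 25 × £7 = £175
  P2 to K: 70 × £5 = £350
  P3 to L: 35 × £6 = £210
  P3 to M: 55 × £6 = £330
Total cost = £1290.
The route P3→K is not used.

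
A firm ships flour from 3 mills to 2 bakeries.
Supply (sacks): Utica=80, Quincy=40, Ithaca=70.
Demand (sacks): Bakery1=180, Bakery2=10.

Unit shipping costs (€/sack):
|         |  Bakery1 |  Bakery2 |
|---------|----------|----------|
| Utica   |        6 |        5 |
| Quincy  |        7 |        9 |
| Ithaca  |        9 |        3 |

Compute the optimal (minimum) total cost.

Optimal allocation:
  Utica→Bakery1: 80 × €6 = €480
  Quincy→Bakery1: 40 × €7 = €280
  Ithaca→Bakery1: 60 × €9 = €540
  Ithaca→Bakery2: 10 × €3 = €30
Total = 480 + 280 + 540 + 30 = €1330.

1330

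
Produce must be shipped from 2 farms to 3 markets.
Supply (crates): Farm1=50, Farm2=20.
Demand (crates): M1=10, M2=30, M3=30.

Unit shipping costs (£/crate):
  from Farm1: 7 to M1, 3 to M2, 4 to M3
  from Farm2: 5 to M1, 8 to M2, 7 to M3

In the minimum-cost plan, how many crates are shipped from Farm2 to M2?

Solving gives:
  Farm1->M2: 30 × £3 = £90
  Farm1->M3: 20 × £4 = £80
  Farm2->M1: 10 × £5 = £50
  Farm2->M3: 10 × £7 = £70
Total cost = £290.
The route Farm2→M2 is not used.

0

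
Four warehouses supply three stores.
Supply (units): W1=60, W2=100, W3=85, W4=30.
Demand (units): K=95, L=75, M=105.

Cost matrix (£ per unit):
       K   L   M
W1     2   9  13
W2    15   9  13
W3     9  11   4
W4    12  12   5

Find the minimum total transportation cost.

1710

Optimal allocation:
  W1 to K: 60 units
  W2 to K: 25 units
  W2 to L: 75 units
  W3 to K: 10 units
  W3 to M: 75 units
  W4 to M: 30 units
Total cost = £1710.
(Supply check: W1 ships 60; W2 ships 100; W3 ships 85; W4 ships 30.)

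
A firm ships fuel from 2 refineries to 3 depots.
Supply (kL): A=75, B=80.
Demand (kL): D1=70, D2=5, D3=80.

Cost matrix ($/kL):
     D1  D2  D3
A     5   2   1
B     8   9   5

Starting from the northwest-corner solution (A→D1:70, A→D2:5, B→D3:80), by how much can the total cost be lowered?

Current plan cost = 70·5 + 5·2 + 80·5 = $760.
Optimal plan:
  A→D2: 5 × $2 = $10
  A→D3: 70 × $1 = $70
  B→D1: 70 × $8 = $560
  B→D3: 10 × $5 = $50
Optimal cost = $690.
Saving = 760 − 690 = $70.

70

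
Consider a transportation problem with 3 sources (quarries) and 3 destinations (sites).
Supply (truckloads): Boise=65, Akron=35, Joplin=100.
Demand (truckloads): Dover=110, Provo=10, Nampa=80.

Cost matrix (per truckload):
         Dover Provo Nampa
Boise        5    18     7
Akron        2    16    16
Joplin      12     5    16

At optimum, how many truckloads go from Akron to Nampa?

0

Solving gives:
  Boise–Nampa: 65 truckloads
  Akron–Dover: 35 truckloads
  Joplin–Dover: 75 truckloads
  Joplin–Provo: 10 truckloads
  Joplin–Nampa: 15 truckloads
Total cost = 1715.
The route Akron→Nampa is not used.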